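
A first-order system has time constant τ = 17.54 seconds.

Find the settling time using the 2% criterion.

For first-order system, 2% settling time ≈ 4τ = 4 × 17.54 = 70.16 s.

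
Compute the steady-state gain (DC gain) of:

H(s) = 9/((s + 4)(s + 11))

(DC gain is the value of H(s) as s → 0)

DC gain = H(0) = 9/(4 × 11) = 9/44 = 0.2045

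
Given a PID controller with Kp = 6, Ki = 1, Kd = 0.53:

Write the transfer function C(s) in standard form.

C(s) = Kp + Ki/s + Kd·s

Substituting values: C(s) = 6 + 1/s + 0.53s = (0.53s² + 6s + 1)/s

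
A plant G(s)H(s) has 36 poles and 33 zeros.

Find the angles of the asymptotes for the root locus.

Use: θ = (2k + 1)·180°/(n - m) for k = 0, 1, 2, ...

n - m = 36 - 33 = 3. Angles: θk = (2k + 1)·180°/3 = 60°, 180°, 300°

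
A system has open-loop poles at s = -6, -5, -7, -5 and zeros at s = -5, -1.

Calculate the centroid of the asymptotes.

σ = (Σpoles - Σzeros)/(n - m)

σ = (Σpoles - Σzeros)/(n - m) = (-23 - (-6))/(4 - 2) = -17/2 = -8.5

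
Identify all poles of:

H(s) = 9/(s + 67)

Pole is where denominator = 0: s + 67 = 0, so s = -67.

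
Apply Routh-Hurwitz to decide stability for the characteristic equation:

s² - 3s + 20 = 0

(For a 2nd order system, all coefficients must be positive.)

Coefficients: 1, -3, 20. b=-3 not positive, so system is unstable.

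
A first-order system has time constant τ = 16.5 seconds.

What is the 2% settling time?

For first-order system, 2% settling time ≈ 4τ = 4 × 16.5 = 66.0 s.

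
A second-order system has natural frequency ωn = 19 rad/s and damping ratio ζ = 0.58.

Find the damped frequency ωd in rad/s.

ωd = ωn√(1 - ζ²) = 19√(1 - 0.58²) = 15.48 rad/s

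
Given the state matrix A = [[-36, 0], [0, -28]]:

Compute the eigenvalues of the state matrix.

For diagonal matrix, eigenvalues are diagonal entries: λ₁ = -36, λ₂ = -28.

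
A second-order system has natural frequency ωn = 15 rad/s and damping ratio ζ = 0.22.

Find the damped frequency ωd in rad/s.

ωd = ωn√(1 - ζ²) = 15√(1 - 0.22²) = 14.63 rad/s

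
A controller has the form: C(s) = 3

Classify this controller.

This is a Proportional (P) controller.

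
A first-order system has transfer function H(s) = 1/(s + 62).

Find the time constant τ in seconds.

For H(s) = 1/(s + 1/τ), the pole is at -1/τ = -62, so τ = 1/62 = 0.0161 s.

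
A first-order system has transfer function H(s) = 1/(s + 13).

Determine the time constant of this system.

For H(s) = 1/(s + 1/τ), the pole is at -1/τ = -13, so τ = 1/13 = 0.0769 s.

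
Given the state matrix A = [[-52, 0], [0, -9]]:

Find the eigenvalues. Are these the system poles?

For diagonal matrix, eigenvalues are diagonal entries: λ₁ = -52, λ₂ = -9. Eigenvalues of A = system poles.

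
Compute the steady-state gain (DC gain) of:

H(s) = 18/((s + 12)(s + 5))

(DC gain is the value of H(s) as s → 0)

DC gain = H(0) = 18/(12 × 5) = 18/60 = 0.3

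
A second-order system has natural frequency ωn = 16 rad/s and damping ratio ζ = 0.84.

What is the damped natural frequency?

ωd = ωn√(1 - ζ²) = 16√(1 - 0.84²) = 8.68 rad/s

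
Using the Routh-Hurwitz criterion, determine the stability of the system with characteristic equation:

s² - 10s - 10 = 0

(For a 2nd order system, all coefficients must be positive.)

Coefficients: 1, -10, -10. b=-10, c=-10 not positive, so system is unstable.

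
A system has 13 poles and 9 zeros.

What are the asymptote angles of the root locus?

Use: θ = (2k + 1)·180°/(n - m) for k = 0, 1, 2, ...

n - m = 13 - 9 = 4. Angles: θk = (2k + 1)·180°/4 = 45°, 135°, 225°, 315°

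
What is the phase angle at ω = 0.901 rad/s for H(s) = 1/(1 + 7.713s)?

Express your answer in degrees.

Phase = -arctan(ωτ) = -arctan(0.901 × 7.713) = -81.8°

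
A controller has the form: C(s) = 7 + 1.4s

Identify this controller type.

This is a Proportional-Derivative (PD) controller.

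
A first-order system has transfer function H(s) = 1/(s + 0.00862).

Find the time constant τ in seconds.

For H(s) = 1/(s + 1/τ), the pole is at -1/τ = -0.00862, so τ = 1/0.00862 = 116 s.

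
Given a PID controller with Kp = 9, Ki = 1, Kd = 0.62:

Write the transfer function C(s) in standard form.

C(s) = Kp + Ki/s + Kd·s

Substituting values: C(s) = 9 + 1/s + 0.62s = (0.62s² + 9s + 1)/s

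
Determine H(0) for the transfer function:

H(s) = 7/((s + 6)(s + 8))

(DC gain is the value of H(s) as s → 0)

DC gain = H(0) = 7/(6 × 8) = 7/48 = 0.1458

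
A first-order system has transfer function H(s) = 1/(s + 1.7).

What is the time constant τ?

For H(s) = 1/(s + 1/τ), the pole is at -1/τ = -1.7, so τ = 1/1.7 = 0.5882 s.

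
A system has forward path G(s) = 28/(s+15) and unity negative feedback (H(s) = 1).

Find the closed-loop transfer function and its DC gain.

T(s) = G/(1+GH) = [28/(s+15)] / [1 + 28/(s+15)] = 28/(s+15+28) = 28/(s+43). DC gain = 28/43 = 0.6512.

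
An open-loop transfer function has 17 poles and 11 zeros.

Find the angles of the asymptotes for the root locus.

n - m = 17 - 11 = 6. Angles: θk = (2k + 1)·180°/6 = 30°, 90°, 150°, 210°, 270°, 330°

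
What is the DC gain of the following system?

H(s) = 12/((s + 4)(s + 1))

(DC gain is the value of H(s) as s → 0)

DC gain = H(0) = 12/(4 × 1) = 12/4 = 3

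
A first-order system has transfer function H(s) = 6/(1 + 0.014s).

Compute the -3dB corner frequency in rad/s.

Corner frequency = 1/τ = 1/0.014 = 71.429 rad/s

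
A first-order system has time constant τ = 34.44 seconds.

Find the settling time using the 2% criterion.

For first-order system, 2% settling time ≈ 4τ = 4 × 34.44 = 137.76 s.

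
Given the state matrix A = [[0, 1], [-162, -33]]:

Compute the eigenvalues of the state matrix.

det(A - λI) = λ² - (-33)λ + 162 = (λ - (-27))(λ - (-6)). Eigenvalues: -27, -6.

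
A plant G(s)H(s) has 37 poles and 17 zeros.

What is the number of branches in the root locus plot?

Root locus has n branches where n = number of poles = 37.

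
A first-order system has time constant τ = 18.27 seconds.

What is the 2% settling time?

For first-order system, 2% settling time ≈ 4τ = 4 × 18.27 = 73.08 s.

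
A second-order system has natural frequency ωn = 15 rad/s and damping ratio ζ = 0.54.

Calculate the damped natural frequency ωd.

ωd = ωn√(1 - ζ²) = 15√(1 - 0.54²) = 12.62 rad/s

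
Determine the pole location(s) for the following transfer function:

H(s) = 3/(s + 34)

Pole is where denominator = 0: s + 34 = 0, so s = -34.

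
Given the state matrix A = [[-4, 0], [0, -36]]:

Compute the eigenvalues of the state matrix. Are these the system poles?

For diagonal matrix, eigenvalues are diagonal entries: λ₁ = -4, λ₂ = -36. Eigenvalues of A = system poles.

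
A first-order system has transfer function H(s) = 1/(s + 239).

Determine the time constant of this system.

For H(s) = 1/(s + 1/τ), the pole is at -1/τ = -239, so τ = 1/239 = 0.0042 s.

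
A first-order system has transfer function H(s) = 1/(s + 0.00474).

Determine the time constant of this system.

For H(s) = 1/(s + 1/τ), the pole is at -1/τ = -0.00474, so τ = 1/0.00474 = 211 s.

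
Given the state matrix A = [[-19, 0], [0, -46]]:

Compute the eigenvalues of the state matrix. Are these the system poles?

For diagonal matrix, eigenvalues are diagonal entries: λ₁ = -19, λ₂ = -46. Eigenvalues of A = system poles.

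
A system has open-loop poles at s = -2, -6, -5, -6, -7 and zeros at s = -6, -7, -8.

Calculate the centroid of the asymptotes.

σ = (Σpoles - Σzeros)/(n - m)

σ = (Σpoles - Σzeros)/(n - m) = (-26 - (-21))/(5 - 3) = -5/2 = -2.5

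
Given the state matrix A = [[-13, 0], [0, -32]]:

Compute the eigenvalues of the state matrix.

For diagonal matrix, eigenvalues are diagonal entries: λ₁ = -13, λ₂ = -32.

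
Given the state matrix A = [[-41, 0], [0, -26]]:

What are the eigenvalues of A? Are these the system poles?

For diagonal matrix, eigenvalues are diagonal entries: λ₁ = -41, λ₂ = -26. Eigenvalues of A = system poles.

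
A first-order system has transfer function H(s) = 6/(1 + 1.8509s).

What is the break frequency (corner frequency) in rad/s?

Corner frequency = 1/τ = 1/1.8509 = 0.54 rad/s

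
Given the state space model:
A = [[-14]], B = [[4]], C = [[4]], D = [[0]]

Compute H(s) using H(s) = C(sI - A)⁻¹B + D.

(sI - A)⁻¹ = 1/(s + 14). H(s) = 4 × 4/(s + 14) + 0 = 16/(s + 14).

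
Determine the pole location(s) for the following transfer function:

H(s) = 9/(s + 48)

Pole is where denominator = 0: s + 48 = 0, so s = -48.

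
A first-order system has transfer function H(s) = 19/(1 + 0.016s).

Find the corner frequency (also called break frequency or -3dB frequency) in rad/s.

Corner frequency = 1/τ = 1/0.016 = 62.5 rad/s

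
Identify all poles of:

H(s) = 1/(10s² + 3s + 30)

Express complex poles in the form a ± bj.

Discriminant = 3² - 4×10×30 = 9 - 1200 = -1191 < 0, so the poles are a complex conjugate pair s = (-3 ± j√1191)/(2×10). Real part = -3/(2×10) = -3/20 = -0.15; imaginary part = ±√1191/(2×10) ≈ 1.7255. Poles: s = -0.15 ± 1.7255j.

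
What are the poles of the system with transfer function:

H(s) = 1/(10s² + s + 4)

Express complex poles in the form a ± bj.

Discriminant = 1² - 4×10×4 = 1 - 160 = -159 < 0, so the poles are a complex conjugate pair s = (-1 ± j√159)/(2×10). Real part = -1/(2×10) = -1/20 = -0.05; imaginary part = ±√159/(2×10) ≈ 0.6305. Poles: s = -0.05 ± 0.6305j.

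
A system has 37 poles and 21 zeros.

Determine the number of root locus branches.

Root locus has n branches where n = number of poles = 37.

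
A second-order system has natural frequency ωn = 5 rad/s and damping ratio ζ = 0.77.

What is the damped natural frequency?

ωd = ωn√(1 - ζ²) = 5√(1 - 0.77²) = 3.19 rad/s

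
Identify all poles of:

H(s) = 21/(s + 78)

Pole is where denominator = 0: s + 78 = 0, so s = -78.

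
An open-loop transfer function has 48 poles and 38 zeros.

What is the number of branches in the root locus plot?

Root locus has n branches where n = number of poles = 48.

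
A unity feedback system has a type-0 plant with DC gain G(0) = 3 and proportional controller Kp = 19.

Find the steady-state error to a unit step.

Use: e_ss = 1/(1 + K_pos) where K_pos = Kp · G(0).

K_pos = Kp · G(0) = 19 × 3 = 57. e_ss = 1/(1 + 57) = 0.0172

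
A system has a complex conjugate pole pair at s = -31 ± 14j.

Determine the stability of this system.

Real part of poles is -31 (< 0, left half-plane). Stable.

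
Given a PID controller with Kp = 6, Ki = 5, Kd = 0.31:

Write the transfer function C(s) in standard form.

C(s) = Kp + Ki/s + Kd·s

Substituting values: C(s) = 6 + 5/s + 0.31s = (0.31s² + 6s + 5)/s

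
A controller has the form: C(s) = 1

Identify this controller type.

This is a Proportional (P) controller.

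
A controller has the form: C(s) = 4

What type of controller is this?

This is a Proportional (P) controller.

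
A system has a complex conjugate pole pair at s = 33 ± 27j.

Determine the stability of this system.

Real part of poles is 33 (> 0, right half-plane). Unstable.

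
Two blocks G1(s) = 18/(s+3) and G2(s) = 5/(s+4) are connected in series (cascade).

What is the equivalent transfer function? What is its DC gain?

Series: multiply transfer functions. G_eq = 18/(s+3) × 5/(s+4) = 90/((s+3)(s+4)). DC gain = 90/(3×4) = 7.5.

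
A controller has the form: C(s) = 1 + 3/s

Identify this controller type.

This is a Proportional-Integral (PI) controller.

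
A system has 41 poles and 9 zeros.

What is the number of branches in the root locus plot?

Root locus has n branches where n = number of poles = 41.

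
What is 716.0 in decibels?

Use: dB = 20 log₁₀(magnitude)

dB = 20 log₁₀(716.0) = 57.1 dB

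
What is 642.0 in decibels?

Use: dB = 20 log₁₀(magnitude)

dB = 20 log₁₀(642.0) = 56.2 dB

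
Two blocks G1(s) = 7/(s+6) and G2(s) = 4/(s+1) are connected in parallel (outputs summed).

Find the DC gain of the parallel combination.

Parallel: G_eq = G1 + G2. DC gain = G1(0) + G2(0) = 7/6 + 4/1 = 1.1667 + 4 = 5.1667.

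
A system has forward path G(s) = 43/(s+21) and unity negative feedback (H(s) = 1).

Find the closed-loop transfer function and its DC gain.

T(s) = G/(1+GH) = [43/(s+21)] / [1 + 43/(s+21)] = 43/(s+21+43) = 43/(s+64). DC gain = 43/64 = 0.671875.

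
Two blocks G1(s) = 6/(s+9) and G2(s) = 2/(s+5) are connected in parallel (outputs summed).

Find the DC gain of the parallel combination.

Parallel: G_eq = G1 + G2. DC gain = G1(0) + G2(0) = 6/9 + 2/5 = 0.6667 + 0.4 = 1.0667.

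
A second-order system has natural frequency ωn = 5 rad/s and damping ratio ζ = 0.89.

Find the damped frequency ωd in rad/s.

ωd = ωn√(1 - ζ²) = 5√(1 - 0.89²) = 2.28 rad/s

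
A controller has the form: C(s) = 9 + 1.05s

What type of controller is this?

This is a Proportional-Derivative (PD) controller.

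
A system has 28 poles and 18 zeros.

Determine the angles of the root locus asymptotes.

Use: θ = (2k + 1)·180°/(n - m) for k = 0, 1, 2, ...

n - m = 28 - 18 = 10. Angles: θk = (2k + 1)·180°/10 = 18°, 54°, 90°, 126°, 162°, 198°, 234°, 270°, 306°, 342°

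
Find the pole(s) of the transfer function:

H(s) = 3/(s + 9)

Pole is where denominator = 0: s + 9 = 0, so s = -9.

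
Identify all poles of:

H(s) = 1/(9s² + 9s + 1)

Discriminant = 9² - 4×9×1 = 81 - 36 = 45 > 0, so two distinct real poles. Using quadratic formula: s = (-9 ± √45)/(2×9) = (-9 ± √45)/18, with √45 ≈ 6.7082. s₁ ≈ -0.1273, s₂ ≈ -0.8727. Poles: s₁ = -0.1273, s₂ = -0.8727.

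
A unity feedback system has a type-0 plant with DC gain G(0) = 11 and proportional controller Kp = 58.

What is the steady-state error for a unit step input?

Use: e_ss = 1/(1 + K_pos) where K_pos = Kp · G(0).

K_pos = Kp · G(0) = 58 × 11 = 638. e_ss = 1/(1 + 638) = 0.0016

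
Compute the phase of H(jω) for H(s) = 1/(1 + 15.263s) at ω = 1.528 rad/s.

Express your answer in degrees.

Phase = -arctan(ωτ) = -arctan(1.528 × 15.263) = -87.5°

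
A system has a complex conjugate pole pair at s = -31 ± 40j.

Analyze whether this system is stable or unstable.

Real part of poles is -31 (< 0, left half-plane). Stable.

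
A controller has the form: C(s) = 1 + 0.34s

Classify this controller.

This is a Proportional-Derivative (PD) controller.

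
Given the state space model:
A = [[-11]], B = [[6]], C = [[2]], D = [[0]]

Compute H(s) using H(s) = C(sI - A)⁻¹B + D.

(sI - A)⁻¹ = 1/(s + 11). H(s) = 2 × 6/(s + 11) + 0 = 12/(s + 11).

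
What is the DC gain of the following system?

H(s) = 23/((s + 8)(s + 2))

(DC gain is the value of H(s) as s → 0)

DC gain = H(0) = 23/(8 × 2) = 23/16 = 1.4375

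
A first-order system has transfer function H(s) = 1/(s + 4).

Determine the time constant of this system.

For H(s) = 1/(s + 1/τ), the pole is at -1/τ = -4, so τ = 1/4 = 0.25 s.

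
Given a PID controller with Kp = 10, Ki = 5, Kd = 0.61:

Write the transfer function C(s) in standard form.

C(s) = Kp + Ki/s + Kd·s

Substituting values: C(s) = 10 + 5/s + 0.61s = (0.61s² + 10s + 5)/s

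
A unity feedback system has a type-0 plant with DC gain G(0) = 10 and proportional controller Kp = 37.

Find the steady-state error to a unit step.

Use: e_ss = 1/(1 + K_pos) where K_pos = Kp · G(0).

K_pos = Kp · G(0) = 37 × 10 = 370. e_ss = 1/(1 + 370) = 0.0027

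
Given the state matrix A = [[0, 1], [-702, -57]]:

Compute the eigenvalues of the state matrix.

det(A - λI) = λ² - (-57)λ + 702 = (λ - (-39))(λ - (-18)). Eigenvalues: -39, -18.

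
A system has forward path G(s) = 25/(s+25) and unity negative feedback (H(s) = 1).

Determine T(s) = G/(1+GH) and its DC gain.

T(s) = G/(1+GH) = [25/(s+25)] / [1 + 25/(s+25)] = 25/(s+25+25) = 25/(s+50). DC gain = 25/50 = 0.5.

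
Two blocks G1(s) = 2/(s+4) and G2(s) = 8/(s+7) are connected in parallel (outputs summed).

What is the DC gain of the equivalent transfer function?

Parallel: G_eq = G1 + G2. DC gain = G1(0) + G2(0) = 2/4 + 8/7 = 0.5 + 1.1429 = 1.6429.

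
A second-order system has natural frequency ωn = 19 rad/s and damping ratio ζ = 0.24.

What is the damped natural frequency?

ωd = ωn√(1 - ζ²) = 19√(1 - 0.24²) = 18.44 rad/s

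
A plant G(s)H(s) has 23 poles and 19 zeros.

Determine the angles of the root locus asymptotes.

n - m = 23 - 19 = 4. Angles: θk = (2k + 1)·180°/4 = 45°, 135°, 225°, 315°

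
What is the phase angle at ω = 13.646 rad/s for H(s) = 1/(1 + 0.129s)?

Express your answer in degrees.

Phase = -arctan(ωτ) = -arctan(13.646 × 0.129) = -60.4°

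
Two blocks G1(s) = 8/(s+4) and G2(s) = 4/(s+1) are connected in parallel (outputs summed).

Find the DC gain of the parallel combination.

Parallel: G_eq = G1 + G2. DC gain = G1(0) + G2(0) = 8/4 + 4/1 = 2 + 4 = 6.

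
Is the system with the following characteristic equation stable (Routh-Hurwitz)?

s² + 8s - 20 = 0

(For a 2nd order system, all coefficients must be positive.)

Coefficients: 1, 8, -20. c=-20 not positive, so system is unstable.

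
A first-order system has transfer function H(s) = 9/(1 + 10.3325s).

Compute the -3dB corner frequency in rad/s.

Corner frequency = 1/τ = 1/10.3325 = 0.097 rad/s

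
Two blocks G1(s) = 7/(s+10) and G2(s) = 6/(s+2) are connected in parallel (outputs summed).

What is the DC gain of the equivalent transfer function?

Parallel: G_eq = G1 + G2. DC gain = G1(0) + G2(0) = 7/10 + 6/2 = 0.7 + 3 = 3.7.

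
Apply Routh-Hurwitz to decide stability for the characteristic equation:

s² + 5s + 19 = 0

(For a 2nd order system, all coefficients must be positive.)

Coefficients: 1, 5, 19. All positive, so system is stable.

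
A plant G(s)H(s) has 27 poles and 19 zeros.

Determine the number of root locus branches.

Root locus has n branches where n = number of poles = 27.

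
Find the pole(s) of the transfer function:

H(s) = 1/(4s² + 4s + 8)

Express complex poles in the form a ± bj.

Discriminant = 4² - 4×4×8 = 16 - 128 = -112 < 0, so the poles are a complex conjugate pair s = (-4 ± j√112)/(2×4). Real part = -4/(2×4) = -4/8 = -0.5; imaginary part = ±√112/(2×4) ≈ 1.3229. Poles: s = -0.5 ± 1.3229j.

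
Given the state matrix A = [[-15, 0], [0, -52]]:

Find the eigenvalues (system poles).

For diagonal matrix, eigenvalues are diagonal entries: λ₁ = -15, λ₂ = -52.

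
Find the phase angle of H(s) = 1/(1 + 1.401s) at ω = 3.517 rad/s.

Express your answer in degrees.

Phase = -arctan(ωτ) = -arctan(3.517 × 1.401) = -78.5°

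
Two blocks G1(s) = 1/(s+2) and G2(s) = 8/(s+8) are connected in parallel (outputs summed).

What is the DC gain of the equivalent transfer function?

Parallel: G_eq = G1 + G2. DC gain = G1(0) + G2(0) = 1/2 + 8/8 = 0.5 + 1 = 1.5.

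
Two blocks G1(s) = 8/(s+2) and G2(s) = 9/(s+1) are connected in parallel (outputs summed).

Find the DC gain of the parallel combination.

Parallel: G_eq = G1 + G2. DC gain = G1(0) + G2(0) = 8/2 + 9/1 = 4 + 9 = 13.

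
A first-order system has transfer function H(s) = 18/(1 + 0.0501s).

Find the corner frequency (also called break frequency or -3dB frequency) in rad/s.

Corner frequency = 1/τ = 1/0.0501 = 19.96 rad/s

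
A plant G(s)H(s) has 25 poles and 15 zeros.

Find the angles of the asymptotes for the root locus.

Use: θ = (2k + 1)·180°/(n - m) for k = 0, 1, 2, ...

n - m = 25 - 15 = 10. Angles: θk = (2k + 1)·180°/10 = 18°, 54°, 90°, 126°, 162°, 198°, 234°, 270°, 306°, 342°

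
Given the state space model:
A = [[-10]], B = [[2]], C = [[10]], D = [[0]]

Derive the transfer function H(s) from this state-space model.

(sI - A)⁻¹ = 1/(s + 10). H(s) = 10 × 2/(s + 10) + 0 = 20/(s + 10).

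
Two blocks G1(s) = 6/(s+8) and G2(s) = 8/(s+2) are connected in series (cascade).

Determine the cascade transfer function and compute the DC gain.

Series: multiply transfer functions. G_eq = 6/(s+8) × 8/(s+2) = 48/((s+8)(s+2)). DC gain = 48/(8×2) = 3.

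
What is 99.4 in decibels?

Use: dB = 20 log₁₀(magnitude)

dB = 20 log₁₀(99.4) = 39.9 dB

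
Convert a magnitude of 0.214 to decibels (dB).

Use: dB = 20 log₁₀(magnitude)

dB = 20 log₁₀(0.214) = -13.4 dB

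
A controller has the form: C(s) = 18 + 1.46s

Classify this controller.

This is a Proportional-Derivative (PD) controller.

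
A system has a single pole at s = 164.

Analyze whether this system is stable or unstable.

Pole at s = 164 is in the right half-plane. Unstable.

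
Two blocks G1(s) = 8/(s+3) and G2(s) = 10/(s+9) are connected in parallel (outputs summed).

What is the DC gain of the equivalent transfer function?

Parallel: G_eq = G1 + G2. DC gain = G1(0) + G2(0) = 8/3 + 10/9 = 2.6667 + 1.1111 = 3.7778.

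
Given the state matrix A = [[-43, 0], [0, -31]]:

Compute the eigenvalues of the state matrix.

For diagonal matrix, eigenvalues are diagonal entries: λ₁ = -43, λ₂ = -31.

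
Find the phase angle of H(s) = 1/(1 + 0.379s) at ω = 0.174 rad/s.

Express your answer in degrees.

Phase = -arctan(ωτ) = -arctan(0.174 × 0.379) = -3.8°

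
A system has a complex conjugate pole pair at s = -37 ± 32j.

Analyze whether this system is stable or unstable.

Real part of poles is -37 (< 0, left half-plane). Stable.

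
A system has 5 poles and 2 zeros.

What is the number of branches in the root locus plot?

Root locus has n branches where n = number of poles = 5.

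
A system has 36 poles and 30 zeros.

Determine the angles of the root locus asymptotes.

n - m = 36 - 30 = 6. Angles: θk = (2k + 1)·180°/6 = 30°, 90°, 150°, 210°, 270°, 330°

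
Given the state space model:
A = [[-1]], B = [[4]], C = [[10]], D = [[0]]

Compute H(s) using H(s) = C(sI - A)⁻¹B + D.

(sI - A)⁻¹ = 1/(s + 1). H(s) = 10 × 4/(s + 1) + 0 = 40/(s + 1).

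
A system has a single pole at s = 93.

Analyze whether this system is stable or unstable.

Pole at s = 93 is in the right half-plane. Unstable.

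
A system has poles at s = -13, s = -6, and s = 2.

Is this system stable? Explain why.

Pole(s) at s = 2 are not in the left half-plane. System is unstable.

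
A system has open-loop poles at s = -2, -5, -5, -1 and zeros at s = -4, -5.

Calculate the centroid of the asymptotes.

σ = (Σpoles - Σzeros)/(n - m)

σ = (Σpoles - Σzeros)/(n - m) = (-13 - (-9))/(4 - 2) = -4/2 = -2.0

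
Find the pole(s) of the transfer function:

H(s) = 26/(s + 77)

Pole is where denominator = 0: s + 77 = 0, so s = -77.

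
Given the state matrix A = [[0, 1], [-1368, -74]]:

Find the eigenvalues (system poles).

det(A - λI) = λ² - (-74)λ + 1368 = (λ - (-38))(λ - (-36)). Eigenvalues: -38, -36.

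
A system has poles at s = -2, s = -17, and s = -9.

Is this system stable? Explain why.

All poles are in the left half-plane. System is stable.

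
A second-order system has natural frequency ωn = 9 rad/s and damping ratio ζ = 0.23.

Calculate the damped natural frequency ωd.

ωd = ωn√(1 - ζ²) = 9√(1 - 0.23²) = 8.76 rad/s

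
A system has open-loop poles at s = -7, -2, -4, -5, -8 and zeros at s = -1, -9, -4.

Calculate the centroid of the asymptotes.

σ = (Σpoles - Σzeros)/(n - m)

σ = (Σpoles - Σzeros)/(n - m) = (-26 - (-14))/(5 - 3) = -12/2 = -6.0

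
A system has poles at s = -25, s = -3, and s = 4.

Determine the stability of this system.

Pole(s) at s = 4 are not in the left half-plane. System is unstable.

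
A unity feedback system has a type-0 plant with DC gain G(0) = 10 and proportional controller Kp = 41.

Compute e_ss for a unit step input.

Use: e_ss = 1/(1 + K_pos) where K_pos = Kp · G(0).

K_pos = Kp · G(0) = 41 × 10 = 410. e_ss = 1/(1 + 410) = 0.0024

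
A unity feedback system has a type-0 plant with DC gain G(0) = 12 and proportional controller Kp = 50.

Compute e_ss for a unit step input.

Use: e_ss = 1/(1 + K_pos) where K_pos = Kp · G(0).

K_pos = Kp · G(0) = 50 × 12 = 600. e_ss = 1/(1 + 600) = 0.0017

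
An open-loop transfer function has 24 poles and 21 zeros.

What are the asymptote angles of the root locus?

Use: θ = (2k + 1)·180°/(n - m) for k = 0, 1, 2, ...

n - m = 24 - 21 = 3. Angles: θk = (2k + 1)·180°/3 = 60°, 180°, 300°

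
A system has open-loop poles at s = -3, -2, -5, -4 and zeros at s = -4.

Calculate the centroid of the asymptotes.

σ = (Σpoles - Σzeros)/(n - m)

σ = (Σpoles - Σzeros)/(n - m) = (-14 - (-4))/(4 - 1) = -10/3 = -3.33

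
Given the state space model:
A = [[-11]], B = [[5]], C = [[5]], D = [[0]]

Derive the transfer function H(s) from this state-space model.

(sI - A)⁻¹ = 1/(s + 11). H(s) = 5 × 5/(s + 11) + 0 = 25/(s + 11).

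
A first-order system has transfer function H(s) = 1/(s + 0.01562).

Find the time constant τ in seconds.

For H(s) = 1/(s + 1/τ), the pole is at -1/τ = -0.01562, so τ = 1/0.01562 = 64.02 s.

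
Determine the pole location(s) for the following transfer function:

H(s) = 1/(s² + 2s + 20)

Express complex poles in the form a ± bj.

Discriminant = 2² - 4×1×20 = 4 - 80 = -76 < 0, so the poles are a complex conjugate pair s = (-2 ± j√76)/(2×1). Real part = -2/(2×1) = -2/2 = -1; imaginary part = ±√76/(2×1) ≈ 4.3589. Poles: s = -1 ± 4.3589j.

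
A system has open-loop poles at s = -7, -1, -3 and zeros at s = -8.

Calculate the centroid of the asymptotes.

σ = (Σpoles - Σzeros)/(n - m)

σ = (Σpoles - Σzeros)/(n - m) = (-11 - (-8))/(3 - 1) = -3/2 = -1.5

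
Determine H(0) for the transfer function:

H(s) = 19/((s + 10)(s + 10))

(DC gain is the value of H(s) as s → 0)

DC gain = H(0) = 19/(10 × 10) = 19/100 = 0.19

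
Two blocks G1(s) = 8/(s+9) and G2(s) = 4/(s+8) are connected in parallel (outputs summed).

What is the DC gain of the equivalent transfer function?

Parallel: G_eq = G1 + G2. DC gain = G1(0) + G2(0) = 8/9 + 4/8 = 0.8889 + 0.5 = 1.3889.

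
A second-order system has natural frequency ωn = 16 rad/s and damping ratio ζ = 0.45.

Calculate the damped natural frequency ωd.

ωd = ωn√(1 - ζ²) = 16√(1 - 0.45²) = 14.29 rad/s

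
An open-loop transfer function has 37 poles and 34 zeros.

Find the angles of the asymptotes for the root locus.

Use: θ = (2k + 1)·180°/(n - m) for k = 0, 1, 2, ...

n - m = 37 - 34 = 3. Angles: θk = (2k + 1)·180°/3 = 60°, 180°, 300°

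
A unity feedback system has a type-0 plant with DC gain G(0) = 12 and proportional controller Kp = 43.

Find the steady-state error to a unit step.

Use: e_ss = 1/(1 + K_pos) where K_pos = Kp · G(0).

K_pos = Kp · G(0) = 43 × 12 = 516. e_ss = 1/(1 + 516) = 0.0019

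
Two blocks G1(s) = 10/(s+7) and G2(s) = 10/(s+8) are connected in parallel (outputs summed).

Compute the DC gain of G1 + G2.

Parallel: G_eq = G1 + G2. DC gain = G1(0) + G2(0) = 10/7 + 10/8 = 1.4286 + 1.25 = 2.6786.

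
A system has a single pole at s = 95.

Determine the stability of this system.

Pole at s = 95 is in the right half-plane. Unstable.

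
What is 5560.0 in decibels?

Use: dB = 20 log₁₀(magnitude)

dB = 20 log₁₀(5560.0) = 74.9 dB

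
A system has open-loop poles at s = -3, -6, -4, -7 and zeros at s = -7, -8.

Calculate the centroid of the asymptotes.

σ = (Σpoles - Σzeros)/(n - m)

σ = (Σpoles - Σzeros)/(n - m) = (-20 - (-15))/(4 - 2) = -5/2 = -2.5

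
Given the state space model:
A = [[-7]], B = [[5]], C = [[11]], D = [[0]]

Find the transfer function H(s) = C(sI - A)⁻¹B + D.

(sI - A)⁻¹ = 1/(s + 7). H(s) = 11 × 5/(s + 7) + 0 = 55/(s + 7).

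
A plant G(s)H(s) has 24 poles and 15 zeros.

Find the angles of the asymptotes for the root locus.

n - m = 24 - 15 = 9. Angles: θk = (2k + 1)·180°/9 = 20°, 60°, 100°, 140°, 180°, 220°, 260°, 300°, 340°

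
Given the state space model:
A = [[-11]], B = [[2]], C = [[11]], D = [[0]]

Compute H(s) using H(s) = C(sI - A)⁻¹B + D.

(sI - A)⁻¹ = 1/(s + 11). H(s) = 11 × 2/(s + 11) + 0 = 22/(s + 11).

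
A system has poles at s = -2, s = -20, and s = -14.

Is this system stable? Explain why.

All poles are in the left half-plane. System is stable.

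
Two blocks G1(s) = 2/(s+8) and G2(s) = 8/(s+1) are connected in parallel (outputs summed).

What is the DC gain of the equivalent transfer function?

Parallel: G_eq = G1 + G2. DC gain = G1(0) + G2(0) = 2/8 + 8/1 = 0.25 + 8 = 8.25.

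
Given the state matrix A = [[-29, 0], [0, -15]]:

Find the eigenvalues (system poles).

For diagonal matrix, eigenvalues are diagonal entries: λ₁ = -29, λ₂ = -15.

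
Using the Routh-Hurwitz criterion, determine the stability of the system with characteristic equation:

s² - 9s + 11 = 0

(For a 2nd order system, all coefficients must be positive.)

Coefficients: 1, -9, 11. b=-9 not positive, so system is unstable.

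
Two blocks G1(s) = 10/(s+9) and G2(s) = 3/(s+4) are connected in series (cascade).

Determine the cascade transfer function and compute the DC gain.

Series: multiply transfer functions. G_eq = 10/(s+9) × 3/(s+4) = 30/((s+9)(s+4)). DC gain = 30/(9×4) = 0.8333.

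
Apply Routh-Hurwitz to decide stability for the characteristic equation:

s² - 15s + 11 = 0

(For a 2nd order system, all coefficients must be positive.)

Coefficients: 1, -15, 11. b=-15 not positive, so system is unstable.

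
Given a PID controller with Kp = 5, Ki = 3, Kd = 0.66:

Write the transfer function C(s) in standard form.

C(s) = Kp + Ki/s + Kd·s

Substituting values: C(s) = 5 + 3/s + 0.66s = (0.66s² + 5s + 3)/s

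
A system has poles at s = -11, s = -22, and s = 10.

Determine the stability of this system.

Pole(s) at s = 10 are not in the left half-plane. System is unstable.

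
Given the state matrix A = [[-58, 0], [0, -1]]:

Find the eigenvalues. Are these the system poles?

For diagonal matrix, eigenvalues are diagonal entries: λ₁ = -58, λ₂ = -1. Eigenvalues of A = system poles.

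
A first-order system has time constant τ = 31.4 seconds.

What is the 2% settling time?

For first-order system, 2% settling time ≈ 4τ = 4 × 31.4 = 125.6 s.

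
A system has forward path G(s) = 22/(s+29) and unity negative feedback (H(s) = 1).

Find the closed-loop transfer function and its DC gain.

T(s) = G/(1+GH) = [22/(s+29)] / [1 + 22/(s+29)] = 22/(s+29+22) = 22/(s+51). DC gain = 22/51 = 0.4314.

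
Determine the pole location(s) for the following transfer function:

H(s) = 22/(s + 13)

Pole is where denominator = 0: s + 13 = 0, so s = -13.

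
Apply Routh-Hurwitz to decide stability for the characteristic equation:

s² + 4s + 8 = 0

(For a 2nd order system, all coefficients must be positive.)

Coefficients: 1, 4, 8. All positive, so system is stable.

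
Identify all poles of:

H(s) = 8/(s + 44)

Pole is where denominator = 0: s + 44 = 0, so s = -44.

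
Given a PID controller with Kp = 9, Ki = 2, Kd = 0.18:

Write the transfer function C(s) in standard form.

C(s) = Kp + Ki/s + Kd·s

Substituting values: C(s) = 9 + 2/s + 0.18s = (0.18s² + 9s + 2)/s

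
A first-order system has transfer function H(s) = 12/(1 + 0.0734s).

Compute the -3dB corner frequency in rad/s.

Corner frequency = 1/τ = 1/0.0734 = 13.624 rad/s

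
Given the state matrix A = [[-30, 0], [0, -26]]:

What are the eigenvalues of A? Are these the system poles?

For diagonal matrix, eigenvalues are diagonal entries: λ₁ = -30, λ₂ = -26. Eigenvalues of A = system poles.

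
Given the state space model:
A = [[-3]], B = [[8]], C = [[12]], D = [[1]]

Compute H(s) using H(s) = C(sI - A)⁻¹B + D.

(sI - A)⁻¹ = 1/(s + 3). H(s) = 12×8/(s + 3) + 1 = (s + 99)/(s + 3).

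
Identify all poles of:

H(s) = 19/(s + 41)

Pole is where denominator = 0: s + 41 = 0, so s = -41.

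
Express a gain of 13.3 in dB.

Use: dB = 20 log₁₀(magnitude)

dB = 20 log₁₀(13.3) = 22.5 dB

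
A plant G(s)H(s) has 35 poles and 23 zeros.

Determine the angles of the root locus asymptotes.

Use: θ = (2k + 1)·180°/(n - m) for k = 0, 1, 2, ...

n - m = 35 - 23 = 12. Angles: θk = (2k + 1)·180°/12 = 15°, 45°, 75°, 105°, 135°, 165°, 195°, 225°, 255°, 285°, 315°, 345°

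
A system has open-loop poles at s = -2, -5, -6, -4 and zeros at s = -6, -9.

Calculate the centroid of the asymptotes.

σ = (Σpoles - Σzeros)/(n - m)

σ = (Σpoles - Σzeros)/(n - m) = (-17 - (-15))/(4 - 2) = -2/2 = -1.0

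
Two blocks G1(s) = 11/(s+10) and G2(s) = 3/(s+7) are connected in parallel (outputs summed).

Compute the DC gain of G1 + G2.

Parallel: G_eq = G1 + G2. DC gain = G1(0) + G2(0) = 11/10 + 3/7 = 1.1 + 0.4286 = 1.5286.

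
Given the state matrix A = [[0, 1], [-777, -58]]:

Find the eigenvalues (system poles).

det(A - λI) = λ² - (-58)λ + 777 = (λ - (-21))(λ - (-37)). Eigenvalues: -21, -37.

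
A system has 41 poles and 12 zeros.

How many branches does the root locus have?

Root locus has n branches where n = number of poles = 41.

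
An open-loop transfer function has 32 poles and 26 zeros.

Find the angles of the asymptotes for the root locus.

n - m = 32 - 26 = 6. Angles: θk = (2k + 1)·180°/6 = 30°, 90°, 150°, 210°, 270°, 330°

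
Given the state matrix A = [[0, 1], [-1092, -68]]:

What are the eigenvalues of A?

det(A - λI) = λ² - (-68)λ + 1092 = (λ - (-42))(λ - (-26)). Eigenvalues: -42, -26.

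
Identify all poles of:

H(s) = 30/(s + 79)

Pole is where denominator = 0: s + 79 = 0, so s = -79.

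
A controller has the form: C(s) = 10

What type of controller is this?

This is a Proportional (P) controller.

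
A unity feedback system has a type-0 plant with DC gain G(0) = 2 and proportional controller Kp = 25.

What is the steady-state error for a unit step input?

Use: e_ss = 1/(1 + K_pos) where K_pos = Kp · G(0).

K_pos = Kp · G(0) = 25 × 2 = 50. e_ss = 1/(1 + 50) = 0.0196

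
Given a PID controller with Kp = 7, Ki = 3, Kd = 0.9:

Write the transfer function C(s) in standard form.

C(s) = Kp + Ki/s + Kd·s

Substituting values: C(s) = 7 + 3/s + 0.9s = (0.9s² + 7s + 3)/s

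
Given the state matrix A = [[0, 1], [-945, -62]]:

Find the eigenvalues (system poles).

det(A - λI) = λ² - (-62)λ + 945 = (λ - (-27))(λ - (-35)). Eigenvalues: -27, -35.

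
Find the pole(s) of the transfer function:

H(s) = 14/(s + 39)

Pole is where denominator = 0: s + 39 = 0, so s = -39.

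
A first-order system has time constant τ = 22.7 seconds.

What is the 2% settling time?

For first-order system, 2% settling time ≈ 4τ = 4 × 22.7 = 90.8 s.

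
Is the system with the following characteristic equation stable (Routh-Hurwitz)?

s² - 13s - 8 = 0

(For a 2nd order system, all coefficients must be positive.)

Coefficients: 1, -13, -8. b=-13, c=-8 not positive, so system is unstable.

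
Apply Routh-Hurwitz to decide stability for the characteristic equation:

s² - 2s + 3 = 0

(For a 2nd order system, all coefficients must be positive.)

Coefficients: 1, -2, 3. b=-2 not positive, so system is unstable.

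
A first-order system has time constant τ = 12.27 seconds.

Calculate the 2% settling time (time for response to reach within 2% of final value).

For first-order system, 2% settling time ≈ 4τ = 4 × 12.27 = 49.08 s.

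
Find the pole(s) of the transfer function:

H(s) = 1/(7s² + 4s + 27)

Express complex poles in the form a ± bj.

Discriminant = 4² - 4×7×27 = 16 - 756 = -740 < 0, so the poles are a complex conjugate pair s = (-4 ± j√740)/(2×7). Real part = -4/(2×7) = -4/14 ≈ -0.2857; imaginary part = ±√740/(2×7) ≈ 1.9431. Poles: s = -0.2857 ± 1.9431j.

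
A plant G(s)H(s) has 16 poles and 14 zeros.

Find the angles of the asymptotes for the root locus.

n - m = 16 - 14 = 2. Angles: θk = (2k + 1)·180°/2 = 90°, 270°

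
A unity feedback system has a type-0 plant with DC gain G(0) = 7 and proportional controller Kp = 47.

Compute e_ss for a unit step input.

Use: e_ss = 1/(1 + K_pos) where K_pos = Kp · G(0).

K_pos = Kp · G(0) = 47 × 7 = 329. e_ss = 1/(1 + 329) = 0.0030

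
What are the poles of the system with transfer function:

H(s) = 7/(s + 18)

Pole is where denominator = 0: s + 18 = 0, so s = -18.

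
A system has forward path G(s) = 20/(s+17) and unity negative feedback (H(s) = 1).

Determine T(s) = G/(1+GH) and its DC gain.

T(s) = G/(1+GH) = [20/(s+17)] / [1 + 20/(s+17)] = 20/(s+17+20) = 20/(s+37). DC gain = 20/37 = 0.5405.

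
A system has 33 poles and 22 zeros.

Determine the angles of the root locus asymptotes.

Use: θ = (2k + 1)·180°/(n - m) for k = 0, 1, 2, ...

n - m = 33 - 22 = 11. Angles: θk = (2k + 1)·180°/11 = 16.36°, 49.09°, 81.82°, 114.55°, 147.27°, 180°, 212.73°, 245.45°, 278.18°, 310.91°, 343.64°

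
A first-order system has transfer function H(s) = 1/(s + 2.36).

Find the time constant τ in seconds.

For H(s) = 1/(s + 1/τ), the pole is at -1/τ = -2.36, so τ = 1/2.36 = 0.4237 s.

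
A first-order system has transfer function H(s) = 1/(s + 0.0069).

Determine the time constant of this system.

For H(s) = 1/(s + 1/τ), the pole is at -1/τ = -0.0069, so τ = 1/0.0069 = 144.9 s.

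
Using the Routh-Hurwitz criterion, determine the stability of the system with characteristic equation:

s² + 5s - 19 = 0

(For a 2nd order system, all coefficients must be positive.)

Coefficients: 1, 5, -19. c=-19 not positive, so system is unstable.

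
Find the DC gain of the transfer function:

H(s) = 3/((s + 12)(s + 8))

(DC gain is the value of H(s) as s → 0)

DC gain = H(0) = 3/(12 × 8) = 3/96 = 0.03125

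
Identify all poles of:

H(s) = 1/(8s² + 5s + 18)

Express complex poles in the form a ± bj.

Discriminant = 5² - 4×8×18 = 25 - 576 = -551 < 0, so the poles are a complex conjugate pair s = (-5 ± j√551)/(2×8). Real part = -5/(2×8) = -5/16 = -0.3125; imaginary part = ±√551/(2×8) ≈ 1.4671. Poles: s = -0.3125 ± 1.4671j.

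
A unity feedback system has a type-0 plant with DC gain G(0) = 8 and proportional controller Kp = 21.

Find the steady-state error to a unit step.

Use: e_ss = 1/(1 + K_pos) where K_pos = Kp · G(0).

K_pos = Kp · G(0) = 21 × 8 = 168. e_ss = 1/(1 + 168) = 0.0059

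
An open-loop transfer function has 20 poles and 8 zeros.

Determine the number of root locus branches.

Root locus has n branches where n = number of poles = 20.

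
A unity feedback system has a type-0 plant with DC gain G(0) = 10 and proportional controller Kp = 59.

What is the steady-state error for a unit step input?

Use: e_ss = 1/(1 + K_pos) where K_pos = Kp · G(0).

K_pos = Kp · G(0) = 59 × 10 = 590. e_ss = 1/(1 + 590) = 0.0017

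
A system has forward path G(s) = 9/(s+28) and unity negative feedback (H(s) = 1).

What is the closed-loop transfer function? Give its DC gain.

T(s) = G/(1+GH) = [9/(s+28)] / [1 + 9/(s+28)] = 9/(s+28+9) = 9/(s+37). DC gain = 9/37 = 0.2432.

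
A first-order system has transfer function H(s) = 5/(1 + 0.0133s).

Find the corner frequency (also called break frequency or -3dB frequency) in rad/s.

Corner frequency = 1/τ = 1/0.0133 = 75.188 rad/s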